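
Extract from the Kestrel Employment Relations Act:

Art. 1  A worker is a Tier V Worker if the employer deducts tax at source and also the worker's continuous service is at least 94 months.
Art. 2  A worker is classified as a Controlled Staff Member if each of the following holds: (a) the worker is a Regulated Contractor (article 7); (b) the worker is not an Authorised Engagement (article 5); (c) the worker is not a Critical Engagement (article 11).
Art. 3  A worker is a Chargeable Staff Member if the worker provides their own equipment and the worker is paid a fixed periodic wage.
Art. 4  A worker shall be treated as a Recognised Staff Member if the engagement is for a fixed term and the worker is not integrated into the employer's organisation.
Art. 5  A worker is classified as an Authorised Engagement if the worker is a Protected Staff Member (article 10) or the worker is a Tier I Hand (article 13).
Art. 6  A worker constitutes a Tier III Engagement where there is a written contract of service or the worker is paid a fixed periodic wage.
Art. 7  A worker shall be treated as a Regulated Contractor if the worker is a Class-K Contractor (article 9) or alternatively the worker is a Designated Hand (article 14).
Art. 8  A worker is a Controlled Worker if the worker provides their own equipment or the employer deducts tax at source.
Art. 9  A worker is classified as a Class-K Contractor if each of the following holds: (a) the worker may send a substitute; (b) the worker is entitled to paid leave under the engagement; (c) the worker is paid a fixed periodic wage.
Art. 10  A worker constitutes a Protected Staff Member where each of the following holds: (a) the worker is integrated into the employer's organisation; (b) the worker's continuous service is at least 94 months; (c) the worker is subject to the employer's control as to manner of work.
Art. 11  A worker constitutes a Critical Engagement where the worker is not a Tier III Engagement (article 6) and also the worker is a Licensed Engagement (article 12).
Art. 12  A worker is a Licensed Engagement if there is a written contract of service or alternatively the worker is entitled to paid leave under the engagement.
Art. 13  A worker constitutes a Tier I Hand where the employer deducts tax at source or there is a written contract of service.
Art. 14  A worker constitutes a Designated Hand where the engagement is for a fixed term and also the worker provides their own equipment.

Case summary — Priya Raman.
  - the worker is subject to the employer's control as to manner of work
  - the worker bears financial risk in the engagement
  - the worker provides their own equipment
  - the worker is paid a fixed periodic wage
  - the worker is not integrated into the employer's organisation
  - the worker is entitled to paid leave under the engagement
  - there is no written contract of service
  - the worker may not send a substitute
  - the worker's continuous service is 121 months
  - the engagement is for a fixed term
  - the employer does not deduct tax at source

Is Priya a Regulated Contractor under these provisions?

Yes

article 9 — Class-K Contractor: [the worker may send a substitute? no] AND [the worker is entitled to paid leave under the engagement? yes] AND [the worker is paid a fixed periodic wage? yes] → not satisfied.
article 14 — Designated Hand: [the engagement is for a fixed term? yes] AND [the worker provides their own equipment? yes] → satisfied.
article 7 — Regulated Contractor: [Class-K Contractor (article 9)? no] OR [Designated Hand (article 14)? yes] → satisfied.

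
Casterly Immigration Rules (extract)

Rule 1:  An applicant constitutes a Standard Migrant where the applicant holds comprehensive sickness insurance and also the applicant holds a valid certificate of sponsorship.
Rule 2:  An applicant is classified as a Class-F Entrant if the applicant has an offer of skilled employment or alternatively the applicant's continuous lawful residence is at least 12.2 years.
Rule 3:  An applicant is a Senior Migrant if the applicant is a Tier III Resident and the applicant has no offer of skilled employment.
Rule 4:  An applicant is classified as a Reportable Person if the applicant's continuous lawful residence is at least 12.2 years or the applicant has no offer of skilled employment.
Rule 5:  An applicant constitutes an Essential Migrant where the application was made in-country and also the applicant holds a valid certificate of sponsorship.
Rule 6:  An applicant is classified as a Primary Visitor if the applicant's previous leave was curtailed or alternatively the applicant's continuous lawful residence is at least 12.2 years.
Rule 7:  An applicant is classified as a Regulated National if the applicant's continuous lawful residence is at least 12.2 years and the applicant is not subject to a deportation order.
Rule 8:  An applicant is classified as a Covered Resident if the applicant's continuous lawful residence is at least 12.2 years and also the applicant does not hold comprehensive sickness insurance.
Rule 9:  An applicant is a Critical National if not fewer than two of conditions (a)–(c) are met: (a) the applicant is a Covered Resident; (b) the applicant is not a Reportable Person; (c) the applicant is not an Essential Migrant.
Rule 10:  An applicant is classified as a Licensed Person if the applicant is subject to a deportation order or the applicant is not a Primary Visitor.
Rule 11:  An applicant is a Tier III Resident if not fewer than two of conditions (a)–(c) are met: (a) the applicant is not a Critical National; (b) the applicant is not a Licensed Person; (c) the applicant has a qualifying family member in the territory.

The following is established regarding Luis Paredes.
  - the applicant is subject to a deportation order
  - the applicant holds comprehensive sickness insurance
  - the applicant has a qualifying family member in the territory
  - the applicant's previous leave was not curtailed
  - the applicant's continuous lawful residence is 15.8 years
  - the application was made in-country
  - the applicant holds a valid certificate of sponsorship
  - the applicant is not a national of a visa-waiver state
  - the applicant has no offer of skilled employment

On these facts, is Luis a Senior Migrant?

Yes

rule 8 — Covered Resident: [applicant's continuous lawful residence: 15.8 years ≥ 12.2 years? yes] AND [the applicant does not hold comprehensive sickness insurance? no] → not satisfied.
rule 4 — Reportable Person: [applicant's continuous lawful residence: 15.8 years ≥ 12.2 years? yes] OR [the applicant has no offer of skilled employment? yes] → satisfied.
rule 5 — Essential Migrant: [the application was made in-country? yes] AND [the applicant holds a valid certificate of sponsorship? yes] → satisfied.
rule 9 — Critical National: Covered Resident (rule 8)? no; not a Reportable Person (rule 4)? no; not an Essential Migrant (rule 5)? no — 0 of 3 hold (need ≥2) → not satisfied.
rule 6 — Primary Visitor: [the applicant's previous leave was curtailed? no] OR [applicant's continuous lawful residence: 15.8 years ≥ 12.2 years? yes] → satisfied.
rule 10 — Licensed Person: [the applicant is subject to a deportation order? yes] OR [not a Primary Visitor (rule 6)? no] → satisfied.
rule 11 — Tier III Resident: not a Critical National (rule 9)? yes; not a Licensed Person (rule 10)? no; the applicant has a qualifying family member in the territory? yes — 2 of 3 hold (need ≥2) → satisfied.
rule 3 — Senior Migrant: [Tier III Resident (rule 11)? yes] AND [the applicant has no offer of skilled employment? yes] → satisfied.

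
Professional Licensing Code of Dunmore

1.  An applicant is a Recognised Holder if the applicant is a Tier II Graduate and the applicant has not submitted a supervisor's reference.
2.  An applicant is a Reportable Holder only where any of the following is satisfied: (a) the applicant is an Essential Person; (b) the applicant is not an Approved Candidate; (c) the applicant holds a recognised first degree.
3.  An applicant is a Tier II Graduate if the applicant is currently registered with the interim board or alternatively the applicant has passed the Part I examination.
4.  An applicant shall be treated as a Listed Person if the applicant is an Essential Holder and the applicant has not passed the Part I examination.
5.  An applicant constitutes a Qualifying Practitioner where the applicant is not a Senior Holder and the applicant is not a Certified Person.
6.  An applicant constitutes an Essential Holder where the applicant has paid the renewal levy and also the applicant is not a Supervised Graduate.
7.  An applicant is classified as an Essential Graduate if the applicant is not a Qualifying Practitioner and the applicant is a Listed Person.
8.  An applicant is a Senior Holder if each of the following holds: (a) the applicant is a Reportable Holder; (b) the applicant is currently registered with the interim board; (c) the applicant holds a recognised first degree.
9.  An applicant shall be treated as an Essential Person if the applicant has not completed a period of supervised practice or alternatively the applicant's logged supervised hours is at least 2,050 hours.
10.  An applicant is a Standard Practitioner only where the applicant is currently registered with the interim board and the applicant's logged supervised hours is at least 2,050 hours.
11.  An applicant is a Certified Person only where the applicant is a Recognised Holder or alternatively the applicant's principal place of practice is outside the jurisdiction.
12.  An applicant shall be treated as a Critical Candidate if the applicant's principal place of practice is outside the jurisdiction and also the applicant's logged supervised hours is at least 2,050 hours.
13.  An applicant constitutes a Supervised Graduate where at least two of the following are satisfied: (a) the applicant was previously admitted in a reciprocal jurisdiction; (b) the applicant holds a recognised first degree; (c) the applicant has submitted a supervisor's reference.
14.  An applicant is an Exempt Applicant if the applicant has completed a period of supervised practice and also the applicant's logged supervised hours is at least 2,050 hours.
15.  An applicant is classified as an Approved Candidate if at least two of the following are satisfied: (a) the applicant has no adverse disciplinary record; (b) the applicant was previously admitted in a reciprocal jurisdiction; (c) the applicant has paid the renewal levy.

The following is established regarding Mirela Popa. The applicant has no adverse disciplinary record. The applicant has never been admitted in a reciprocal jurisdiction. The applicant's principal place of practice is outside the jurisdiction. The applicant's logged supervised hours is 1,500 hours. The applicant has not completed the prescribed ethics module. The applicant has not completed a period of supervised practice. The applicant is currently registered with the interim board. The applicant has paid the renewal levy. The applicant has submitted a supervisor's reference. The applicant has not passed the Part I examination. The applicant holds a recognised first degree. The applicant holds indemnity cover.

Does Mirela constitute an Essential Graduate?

No

paragraph 9 — Essential Person: [the applicant has not completed a period of supervised practice? yes] OR [applicant's logged supervised hours: 1,500 hours ≥ 2,050 hours? no] → satisfied.
paragraph 15 — Approved Candidate: the applicant has no adverse disciplinary record? yes; the applicant was previously admitted in a reciprocal jurisdiction? no; the applicant has paid the renewal levy? yes — 2 of 3 hold (need ≥2) → satisfied.
paragraph 2 — Reportable Holder: [Essential Person (paragraph 9)? yes] OR [not an Approved Candidate (paragraph 15)? no] OR [the applicant holds a recognised first degree? yes] → satisfied.
paragraph 8 — Senior Holder: [Reportable Holder (paragraph 2)? yes] AND [the applicant is currently registered with the interim board? yes] AND [the applicant holds a recognised first degree? yes] → satisfied.
paragraph 3 — Tier II Graduate: [the applicant is currently registered with the interim board? yes] OR [the applicant has passed the Part I examination? no] → satisfied.
paragraph 1 — Recognised Holder: [Tier II Graduate (paragraph 3)? yes] AND [the applicant has not submitted a supervisor's reference? no] → not satisfied.
paragraph 11 — Certified Person: [Recognised Holder (paragraph 1)? no] OR [the applicant's principal place of practice is outside the jurisdiction? yes] → satisfied.
paragraph 5 — Qualifying Practitioner: [not a Senior Holder (paragraph 8)? no] AND [not a Certified Person (paragraph 11)? no] → not satisfied.
paragraph 13 — Supervised Graduate: the applicant was previously admitted in a reciprocal jurisdiction? no; the applicant holds a recognised first degree? yes; the applicant has submitted a supervisor's reference? yes — 2 of 3 hold (need ≥2) → satisfied.
paragraph 6 — Essential Holder: [the applicant has paid the renewal levy? yes] AND [not a Supervised Graduate (paragraph 13)? no] → not satisfied.
paragraph 4 — Listed Person: [Essential Holder (paragraph 6)? no] AND [the applicant has not passed the Part I examination? yes] → not satisfied.
paragraph 7 — Essential Graduate: [not a Qualifying Practitioner (paragraph 5)? yes] AND [Listed Person (paragraph 4)? no] → not satisfied.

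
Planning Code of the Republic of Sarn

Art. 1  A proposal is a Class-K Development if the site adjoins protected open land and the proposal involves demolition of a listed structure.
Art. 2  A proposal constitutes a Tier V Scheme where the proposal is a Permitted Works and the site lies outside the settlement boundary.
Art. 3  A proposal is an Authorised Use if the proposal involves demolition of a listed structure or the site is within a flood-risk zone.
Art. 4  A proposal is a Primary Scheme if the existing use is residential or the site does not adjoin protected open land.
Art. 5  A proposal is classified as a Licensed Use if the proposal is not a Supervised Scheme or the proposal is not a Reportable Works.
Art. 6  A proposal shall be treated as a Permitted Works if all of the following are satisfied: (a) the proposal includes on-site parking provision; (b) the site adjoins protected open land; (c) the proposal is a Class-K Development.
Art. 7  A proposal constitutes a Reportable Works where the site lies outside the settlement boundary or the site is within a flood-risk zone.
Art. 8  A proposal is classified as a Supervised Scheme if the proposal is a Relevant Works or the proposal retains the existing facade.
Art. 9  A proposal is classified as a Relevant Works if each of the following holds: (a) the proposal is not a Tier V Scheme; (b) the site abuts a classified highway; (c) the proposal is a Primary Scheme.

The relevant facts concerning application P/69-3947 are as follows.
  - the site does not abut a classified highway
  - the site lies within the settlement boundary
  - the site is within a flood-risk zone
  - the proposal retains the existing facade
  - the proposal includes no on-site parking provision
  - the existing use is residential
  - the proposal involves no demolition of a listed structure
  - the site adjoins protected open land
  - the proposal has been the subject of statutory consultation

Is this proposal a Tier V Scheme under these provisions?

Under article 1: the site adjoins protected open land? yes; and the proposal involves demolition of a listed structure? no. So the proposal is not a Class-K Development.
Under article 6: the proposal includes on-site parking provision? no; and the site adjoins protected open land? yes; and Class-K Development (article 1)? no. So the proposal is not a Permitted Works.
Under article 2: Permitted Works (article 6)? no; and the site lies outside the settlement boundary? no. So the proposal is not a Tier V Scheme.

No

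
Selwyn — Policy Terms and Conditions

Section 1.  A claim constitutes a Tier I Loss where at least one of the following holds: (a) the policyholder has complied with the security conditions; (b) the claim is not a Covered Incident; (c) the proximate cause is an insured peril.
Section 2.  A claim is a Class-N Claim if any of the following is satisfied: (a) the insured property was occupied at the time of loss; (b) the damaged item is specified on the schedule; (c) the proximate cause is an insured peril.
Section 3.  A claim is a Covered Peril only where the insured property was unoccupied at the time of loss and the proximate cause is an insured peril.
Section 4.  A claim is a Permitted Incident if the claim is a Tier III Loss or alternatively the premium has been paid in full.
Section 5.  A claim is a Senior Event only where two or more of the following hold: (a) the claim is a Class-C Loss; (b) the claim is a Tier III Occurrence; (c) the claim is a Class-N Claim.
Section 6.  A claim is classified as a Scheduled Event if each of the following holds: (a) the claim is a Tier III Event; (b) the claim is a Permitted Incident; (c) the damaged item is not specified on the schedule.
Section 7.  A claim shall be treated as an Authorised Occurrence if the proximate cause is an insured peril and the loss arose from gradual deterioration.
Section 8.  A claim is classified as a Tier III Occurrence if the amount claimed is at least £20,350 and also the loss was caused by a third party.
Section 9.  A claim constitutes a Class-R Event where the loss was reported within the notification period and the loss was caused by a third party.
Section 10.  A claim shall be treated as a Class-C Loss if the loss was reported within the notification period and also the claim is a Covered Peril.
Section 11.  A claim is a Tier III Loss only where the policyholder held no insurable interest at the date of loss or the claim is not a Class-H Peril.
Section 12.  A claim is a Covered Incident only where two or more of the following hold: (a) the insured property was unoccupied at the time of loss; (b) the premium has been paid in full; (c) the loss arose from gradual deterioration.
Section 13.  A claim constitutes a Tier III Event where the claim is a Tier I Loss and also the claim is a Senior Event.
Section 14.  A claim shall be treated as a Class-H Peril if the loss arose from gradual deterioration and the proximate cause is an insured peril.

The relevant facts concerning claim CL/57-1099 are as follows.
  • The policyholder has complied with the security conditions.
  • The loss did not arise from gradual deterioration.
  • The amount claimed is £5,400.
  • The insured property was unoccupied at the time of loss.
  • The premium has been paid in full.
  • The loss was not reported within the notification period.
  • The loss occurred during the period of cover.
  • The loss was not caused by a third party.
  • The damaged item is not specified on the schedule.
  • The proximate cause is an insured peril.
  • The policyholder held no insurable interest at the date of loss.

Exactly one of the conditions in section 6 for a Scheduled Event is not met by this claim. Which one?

Tier III Event

section 12 — Covered Incident: the insured property was unoccupied at the time of loss? yes; the premium has been paid in full? yes; the loss arose from gradual deterioration? no — 2 of 3 hold (need ≥2) → satisfied.
section 1 — Tier I Loss: [the policyholder has complied with the security conditions? yes] OR [not a Covered Incident (section 12)? no] OR [the proximate cause is an insured peril? yes] → satisfied.
section 3 — Covered Peril: [the insured property was unoccupied at the time of loss? yes] AND [the proximate cause is an insured peril? yes] → satisfied.
section 10 — Class-C Loss: [the loss was reported within the notification period? no] AND [Covered Peril (section 3)? yes] → not satisfied.
section 8 — Tier III Occurrence: [amount claimed: £5,400 ≥ £20,350? no] AND [the loss was caused by a third party? no] → not satisfied.
section 2 — Class-N Claim: [the insured property was occupied at the time of loss? no] OR [the damaged item is specified on the schedule? no] OR [the proximate cause is an insured peril? yes] → satisfied.
section 5 — Senior Event: Class-C Loss (section 10)? no; Tier III Occurrence (section 8)? no; Class-N Claim (section 2)? yes — 1 of 3 hold (need ≥2) → not satisfied.
section 13 — Tier III Event: [Tier I Loss (section 1)? yes] AND [Senior Event (section 5)? no] → not satisfied.
section 14 — Class-H Peril: [the loss arose from gradual deterioration? no] AND [the proximate cause is an insured peril? yes] → not satisfied.
section 11 — Tier III Loss: [the policyholder held no insurable interest at the date of loss? yes] OR [not a Class-H Peril (section 14)? yes] → satisfied.
section 4 — Permitted Incident: [Tier III Loss (section 11)? yes] OR [the premium has been paid in full? yes] → satisfied.
section 6 — Scheduled Event: [Tier III Event (section 13)? no] AND [Permitted Incident (section 4)? yes] AND [the damaged item is not specified on the schedule? yes] → not satisfied.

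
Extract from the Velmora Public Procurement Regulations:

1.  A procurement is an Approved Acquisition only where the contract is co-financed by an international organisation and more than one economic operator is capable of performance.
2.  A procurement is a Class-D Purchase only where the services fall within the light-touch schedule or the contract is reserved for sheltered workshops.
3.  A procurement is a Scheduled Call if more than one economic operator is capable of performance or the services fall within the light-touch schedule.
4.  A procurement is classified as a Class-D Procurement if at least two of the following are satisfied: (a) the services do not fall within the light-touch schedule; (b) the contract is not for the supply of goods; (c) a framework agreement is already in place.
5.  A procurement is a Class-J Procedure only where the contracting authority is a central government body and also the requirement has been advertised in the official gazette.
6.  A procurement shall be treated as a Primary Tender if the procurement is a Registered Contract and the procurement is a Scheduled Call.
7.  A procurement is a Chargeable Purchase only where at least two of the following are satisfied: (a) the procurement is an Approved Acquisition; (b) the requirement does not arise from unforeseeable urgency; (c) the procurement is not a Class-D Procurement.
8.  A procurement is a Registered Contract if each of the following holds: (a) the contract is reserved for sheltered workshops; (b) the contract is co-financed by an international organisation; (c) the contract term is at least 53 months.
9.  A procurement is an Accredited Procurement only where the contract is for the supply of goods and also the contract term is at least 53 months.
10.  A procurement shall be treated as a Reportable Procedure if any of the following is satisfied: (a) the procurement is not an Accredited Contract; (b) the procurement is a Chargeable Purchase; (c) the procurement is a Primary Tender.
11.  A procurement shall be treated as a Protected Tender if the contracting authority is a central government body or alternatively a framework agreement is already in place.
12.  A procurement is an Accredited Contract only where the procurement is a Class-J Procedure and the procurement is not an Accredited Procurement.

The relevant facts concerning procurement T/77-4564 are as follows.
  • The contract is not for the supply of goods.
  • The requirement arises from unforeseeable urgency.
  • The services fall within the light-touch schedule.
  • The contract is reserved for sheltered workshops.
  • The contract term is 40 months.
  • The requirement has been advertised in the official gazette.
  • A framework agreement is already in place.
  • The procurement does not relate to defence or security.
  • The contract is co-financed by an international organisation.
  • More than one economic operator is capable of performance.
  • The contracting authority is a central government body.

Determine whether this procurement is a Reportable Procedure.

No

Under paragraph 5: the contracting authority is a central government body? yes; and the requirement has been advertised in the official gazette? yes. So the procurement is a Class-J Procedure.
Under paragraph 9: the contract is for the supply of goods? no; and contract term: 40 months ≥ 53 months? no. So the procurement is not an Accredited Procurement.
Under paragraph 12: Class-J Procedure (paragraph 5)? yes; and not an Accredited Procurement (paragraph 9)? yes. So the procurement is an Accredited Contract.
Under paragraph 1: the contract is co-financed by an international organisation? yes; and more than one economic operator is capable of performance? yes. So the procurement is an Approved Acquisition.
Under paragraph 4: the services do not fall within the light-touch schedule? no; the contract is not for the supply of goods? yes; a framework agreement is already in place? yes — 2 of 3 hold (need ≥2) → satisfied.
Under paragraph 7: Approved Acquisition (paragraph 1)? yes; the requirement does not arise from unforeseeable urgency? no; not a Class-D Procurement (paragraph 4)? no — 1 of 3 hold (need ≥2) → not satisfied.
Under paragraph 8: the contract is reserved for sheltered workshops? yes; and the contract is co-financed by an international organisation? yes; and contract term: 40 months ≥ 53 months? no. So the procurement is not a Registered Contract.
Under paragraph 3: more than one economic operator is capable of performance? yes; or the services fall within the light-touch schedule? yes. So the procurement is a Scheduled Call.
Under paragraph 6: Registered Contract (paragraph 8)? no; and Scheduled Call (paragraph 3)? yes. So the procurement is not a Primary Tender.
Under paragraph 10: not an Accredited Contract (paragraph 12)? no; or Chargeable Purchase (paragraph 7)? no; or Primary Tender (paragraph 6)? no. So the procurement is not a Reportable Procedure.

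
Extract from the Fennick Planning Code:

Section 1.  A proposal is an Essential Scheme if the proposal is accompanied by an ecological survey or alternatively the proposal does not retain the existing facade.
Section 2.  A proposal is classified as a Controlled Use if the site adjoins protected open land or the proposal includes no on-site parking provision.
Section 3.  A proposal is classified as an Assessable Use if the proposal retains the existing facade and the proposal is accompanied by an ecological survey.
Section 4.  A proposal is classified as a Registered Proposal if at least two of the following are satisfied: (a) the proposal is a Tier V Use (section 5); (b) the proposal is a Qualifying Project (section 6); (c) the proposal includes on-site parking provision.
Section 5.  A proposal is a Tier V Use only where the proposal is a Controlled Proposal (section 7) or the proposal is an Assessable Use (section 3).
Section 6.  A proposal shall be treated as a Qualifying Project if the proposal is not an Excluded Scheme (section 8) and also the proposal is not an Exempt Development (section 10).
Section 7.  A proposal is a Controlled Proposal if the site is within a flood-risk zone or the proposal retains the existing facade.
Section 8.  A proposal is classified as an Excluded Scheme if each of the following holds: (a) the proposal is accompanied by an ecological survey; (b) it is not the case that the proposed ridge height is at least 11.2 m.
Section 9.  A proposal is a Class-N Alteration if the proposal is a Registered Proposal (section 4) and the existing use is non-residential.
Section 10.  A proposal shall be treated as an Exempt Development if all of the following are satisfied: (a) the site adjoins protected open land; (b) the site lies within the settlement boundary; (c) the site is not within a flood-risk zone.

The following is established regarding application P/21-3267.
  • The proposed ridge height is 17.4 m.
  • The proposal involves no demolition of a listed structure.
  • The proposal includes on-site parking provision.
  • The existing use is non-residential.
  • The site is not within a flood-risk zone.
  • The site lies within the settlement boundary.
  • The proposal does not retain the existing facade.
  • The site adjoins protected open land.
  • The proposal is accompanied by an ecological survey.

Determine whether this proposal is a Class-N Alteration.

No

section 7 — Controlled Proposal: [the site is within a flood-risk zone? no] OR [the proposal retains the existing facade? no] → not satisfied.
section 3 — Assessable Use: [the proposal retains the existing facade? no] AND [the proposal is accompanied by an ecological survey? yes] → not satisfied.
section 5 — Tier V Use: [Controlled Proposal (section 7)? no] OR [Assessable Use (section 3)? no] → not satisfied.
section 8 — Excluded Scheme: [the proposal is accompanied by an ecological survey? yes] AND [proposed ridge height: 17.4 m ≥ 11.2 m? yes, so negated condition no] → not satisfied.
section 10 — Exempt Development: [the site adjoins protected open land? yes] AND [the site lies within the settlement boundary? yes] AND [the site is not within a flood-risk zone? yes] → satisfied.
section 6 — Qualifying Project: [not an Excluded Scheme (section 8)? yes] AND [not an Exempt Development (section 10)? no] → not satisfied.
section 4 — Registered Proposal: Tier V Use (section 5)? no; Qualifying Project (section 6)? no; the proposal includes on-site parking provision? yes — 1 of 3 hold (need ≥2) → not satisfied.
section 9 — Class-N Alteration: [Registered Proposal (section 4)? no] AND [the existing use is non-residential? yes] → not satisfied.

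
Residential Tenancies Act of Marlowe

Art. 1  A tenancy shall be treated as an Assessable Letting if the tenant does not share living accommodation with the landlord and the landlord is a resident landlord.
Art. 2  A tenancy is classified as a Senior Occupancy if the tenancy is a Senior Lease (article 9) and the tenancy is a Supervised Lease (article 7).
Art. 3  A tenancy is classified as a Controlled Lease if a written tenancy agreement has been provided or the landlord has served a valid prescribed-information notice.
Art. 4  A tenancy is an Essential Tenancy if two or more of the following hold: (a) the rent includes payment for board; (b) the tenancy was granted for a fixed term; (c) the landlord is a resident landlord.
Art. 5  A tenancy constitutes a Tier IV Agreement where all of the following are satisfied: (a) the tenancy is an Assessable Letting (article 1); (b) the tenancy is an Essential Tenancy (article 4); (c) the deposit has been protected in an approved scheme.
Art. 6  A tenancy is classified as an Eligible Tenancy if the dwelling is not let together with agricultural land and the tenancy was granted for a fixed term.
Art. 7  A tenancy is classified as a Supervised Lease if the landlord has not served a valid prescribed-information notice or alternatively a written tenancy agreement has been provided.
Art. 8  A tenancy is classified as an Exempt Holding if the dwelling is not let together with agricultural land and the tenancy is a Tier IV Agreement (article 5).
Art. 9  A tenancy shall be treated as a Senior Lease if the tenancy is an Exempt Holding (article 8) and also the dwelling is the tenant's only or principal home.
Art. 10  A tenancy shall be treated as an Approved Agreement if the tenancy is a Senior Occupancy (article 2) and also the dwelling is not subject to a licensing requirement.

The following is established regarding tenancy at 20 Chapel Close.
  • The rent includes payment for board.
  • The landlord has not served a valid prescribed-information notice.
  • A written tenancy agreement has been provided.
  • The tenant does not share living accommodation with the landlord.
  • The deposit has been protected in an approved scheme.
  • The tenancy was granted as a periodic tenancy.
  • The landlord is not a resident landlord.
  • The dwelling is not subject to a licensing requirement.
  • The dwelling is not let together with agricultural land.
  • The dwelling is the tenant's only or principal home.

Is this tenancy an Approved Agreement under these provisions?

No

Under article 1: the tenant does not share living accommodation with the landlord? yes; and the landlord is a resident landlord? no. So the tenancy is not an Assessable Letting.
Under article 4: the rent includes payment for board? yes; the tenancy was granted for a fixed term? no; the landlord is a resident landlord? no — 1 of 3 hold (need ≥2) → not satisfied.
Under article 5: Assessable Letting (article 1)? no; and Essential Tenancy (article 4)? no; and the deposit has been protected in an approved scheme? yes. So the tenancy is not a Tier IV Agreement.
Under article 8: the dwelling is not let together with agricultural land? yes; and Tier IV Agreement (article 5)? no. So the tenancy is not an Exempt Holding.
Under article 9: Exempt Holding (article 8)? no; and the dwelling is the tenant's only or principal home? yes. So the tenancy is not a Senior Lease.
Under article 7: the landlord has not served a valid prescribed-information notice? yes; or a written tenancy agreement has been provided? yes. So the tenancy is a Supervised Lease.
Under article 2: Senior Lease (article 9)? no; and Supervised Lease (article 7)? yes. So the tenancy is not a Senior Occupancy.
Under article 10: Senior Occupancy (article 2)? no; and the dwelling is not subject to a licensing requirement? yes. So the tenancy is not an Approved Agreement.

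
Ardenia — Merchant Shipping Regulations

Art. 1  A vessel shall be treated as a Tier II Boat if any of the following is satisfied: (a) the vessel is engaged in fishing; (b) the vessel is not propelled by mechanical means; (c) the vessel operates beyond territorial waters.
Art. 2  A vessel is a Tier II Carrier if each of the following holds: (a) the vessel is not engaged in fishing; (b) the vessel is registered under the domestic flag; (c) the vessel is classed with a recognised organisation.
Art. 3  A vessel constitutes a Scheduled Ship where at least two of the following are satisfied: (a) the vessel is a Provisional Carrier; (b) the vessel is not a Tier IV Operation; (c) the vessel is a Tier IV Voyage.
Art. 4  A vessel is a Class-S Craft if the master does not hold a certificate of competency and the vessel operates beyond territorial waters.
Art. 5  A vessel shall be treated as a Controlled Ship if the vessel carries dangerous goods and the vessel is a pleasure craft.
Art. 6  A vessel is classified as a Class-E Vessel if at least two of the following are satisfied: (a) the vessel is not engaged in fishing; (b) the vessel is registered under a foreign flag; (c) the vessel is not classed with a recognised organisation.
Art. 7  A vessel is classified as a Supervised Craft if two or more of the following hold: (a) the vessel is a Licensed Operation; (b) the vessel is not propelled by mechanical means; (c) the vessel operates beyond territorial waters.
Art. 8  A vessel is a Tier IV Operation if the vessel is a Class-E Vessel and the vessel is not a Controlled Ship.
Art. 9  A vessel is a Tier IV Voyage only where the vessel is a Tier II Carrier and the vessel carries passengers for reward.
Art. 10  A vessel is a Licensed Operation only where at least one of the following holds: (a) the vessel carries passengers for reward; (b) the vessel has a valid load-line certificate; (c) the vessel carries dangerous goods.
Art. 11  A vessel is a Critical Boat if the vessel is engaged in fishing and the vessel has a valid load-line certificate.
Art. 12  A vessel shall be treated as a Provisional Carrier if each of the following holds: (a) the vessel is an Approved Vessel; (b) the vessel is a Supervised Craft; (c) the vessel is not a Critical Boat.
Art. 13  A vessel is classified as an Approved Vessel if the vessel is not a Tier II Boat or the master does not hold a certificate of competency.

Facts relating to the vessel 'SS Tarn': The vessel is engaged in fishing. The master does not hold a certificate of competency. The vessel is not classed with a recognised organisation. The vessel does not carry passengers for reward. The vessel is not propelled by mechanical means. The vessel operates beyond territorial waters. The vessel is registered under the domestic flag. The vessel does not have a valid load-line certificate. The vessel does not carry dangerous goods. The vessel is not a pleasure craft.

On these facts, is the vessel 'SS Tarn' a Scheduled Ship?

Yes

article 1 — Tier II Boat: [the vessel is engaged in fishing? yes] OR [the vessel is not propelled by mechanical means? yes] OR [the vessel operates beyond territorial waters? yes] → satisfied.
article 13 — Approved Vessel: [not a Tier II Boat (article 1)? no] OR [the master does not hold a certificate of competency? yes] → satisfied.
article 10 — Licensed Operation: [the vessel carries passengers for reward? no] OR [the vessel has a valid load-line certificate? no] OR [the vessel carries dangerous goods? no] → not satisfied.
article 7 — Supervised Craft: Licensed Operation (article 10)? no; the vessel is not propelled by mechanical means? yes; the vessel operates beyond territorial waters? yes — 2 of 3 hold (need ≥2) → satisfied.
article 11 — Critical Boat: [the vessel is engaged in fishing? yes] AND [the vessel has a valid load-line certificate? no] → not satisfied.
article 12 — Provisional Carrier: [Approved Vessel (article 13)? yes] AND [Supervised Craft (article 7)? yes] AND [not a Critical Boat (article 11)? yes] → satisfied.
article 6 — Class-E Vessel: the vessel is not engaged in fishing? no; the vessel is registered under a foreign flag? no; the vessel is not classed with a recognised organisation? yes — 1 of 3 hold (need ≥2) → not satisfied.
article 5 — Controlled Ship: [the vessel carries dangerous goods? no] AND [the vessel is a pleasure craft? no] → not satisfied.
article 8 — Tier IV Operation: [Class-E Vessel (article 6)? no] AND [not a Controlled Ship (article 5)? yes] → not satisfied.
article 2 — Tier II Carrier: [the vessel is not engaged in fishing? no] AND [the vessel is registered under the domestic flag? yes] AND [the vessel is classed with a recognised organisation? no] → not satisfied.
article 9 — Tier IV Voyage: [Tier II Carrier (article 2)? no] AND [the vessel carries passengers for reward? no] → not satisfied.
article 3 — Scheduled Ship: Provisional Carrier (article 12)? yes; not a Tier IV Operation (article 8)? yes; Tier IV Voyage (article 9)? no — 2 of 3 hold (need ≥2) → satisfied.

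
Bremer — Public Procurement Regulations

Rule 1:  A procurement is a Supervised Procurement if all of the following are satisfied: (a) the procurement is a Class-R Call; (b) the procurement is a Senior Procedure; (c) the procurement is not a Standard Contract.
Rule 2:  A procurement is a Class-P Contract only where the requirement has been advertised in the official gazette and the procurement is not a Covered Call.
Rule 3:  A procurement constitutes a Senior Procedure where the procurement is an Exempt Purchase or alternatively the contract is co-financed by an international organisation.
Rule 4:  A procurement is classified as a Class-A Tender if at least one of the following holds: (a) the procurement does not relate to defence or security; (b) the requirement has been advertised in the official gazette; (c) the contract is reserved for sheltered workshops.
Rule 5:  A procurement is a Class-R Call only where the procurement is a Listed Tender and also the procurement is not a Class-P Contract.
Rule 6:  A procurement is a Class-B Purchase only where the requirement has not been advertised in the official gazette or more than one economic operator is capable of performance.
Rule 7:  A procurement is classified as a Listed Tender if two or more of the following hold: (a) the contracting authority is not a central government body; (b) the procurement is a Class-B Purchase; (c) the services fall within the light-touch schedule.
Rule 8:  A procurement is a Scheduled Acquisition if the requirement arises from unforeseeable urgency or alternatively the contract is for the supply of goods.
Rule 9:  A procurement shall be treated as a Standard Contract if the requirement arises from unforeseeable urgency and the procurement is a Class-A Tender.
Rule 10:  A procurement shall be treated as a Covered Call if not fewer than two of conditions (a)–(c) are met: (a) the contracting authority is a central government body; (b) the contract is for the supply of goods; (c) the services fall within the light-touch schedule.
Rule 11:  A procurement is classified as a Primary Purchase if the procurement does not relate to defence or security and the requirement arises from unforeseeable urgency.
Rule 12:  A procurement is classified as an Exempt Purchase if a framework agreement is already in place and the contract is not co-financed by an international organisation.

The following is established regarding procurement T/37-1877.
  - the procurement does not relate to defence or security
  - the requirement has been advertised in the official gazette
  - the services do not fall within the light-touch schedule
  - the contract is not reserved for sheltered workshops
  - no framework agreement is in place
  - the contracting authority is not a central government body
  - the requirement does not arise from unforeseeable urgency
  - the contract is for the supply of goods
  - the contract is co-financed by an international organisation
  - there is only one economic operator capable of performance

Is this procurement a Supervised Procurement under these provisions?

No

rule 6 — Class-B Purchase: [the requirement has not been advertised in the official gazette? no] OR [more than one economic operator is capable of performance? no] → not satisfied.
rule 7 — Listed Tender: the contracting authority is not a central government body? yes; Class-B Purchase (rule 6)? no; the services fall within the light-touch schedule? no — 1 of 3 hold (need ≥2) → not satisfied.
rule 10 — Covered Call: the contracting authority is a central government body? no; the contract is for the supply of goods? yes; the services fall within the light-touch schedule? no — 1 of 3 hold (need ≥2) → not satisfied.
rule 2 — Class-P Contract: [the requirement has been advertised in the official gazette? yes] AND [not a Covered Call (rule 10)? yes] → satisfied.
rule 5 — Class-R Call: [Listed Tender (rule 7)? no] AND [not a Class-P Contract (rule 2)? no] → not satisfied.
rule 12 — Exempt Purchase: [a framework agreement is already in place? no] AND [the contract is not co-financed by an international organisation? no] → not satisfied.
rule 3 — Senior Procedure: [Exempt Purchase (rule 12)? no] OR [the contract is co-financed by an international organisation? yes] → satisfied.
rule 4 — Class-A Tender: [the procurement does not relate to defence or security? yes] OR [the requirement has been advertised in the official gazette? yes] OR [the contract is reserved for sheltered workshops? no] → satisfied.
rule 9 — Standard Contract: [the requirement arises from unforeseeable urgency? no] AND [Class-A Tender (rule 4)? yes] → not satisfied.
rule 1 — Supervised Procurement: [Class-R Call (rule 5)? no] AND [Senior Procedure (rule 3)? yes] AND [not a Standard Contract (rule 9)? yes] → not satisfied.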